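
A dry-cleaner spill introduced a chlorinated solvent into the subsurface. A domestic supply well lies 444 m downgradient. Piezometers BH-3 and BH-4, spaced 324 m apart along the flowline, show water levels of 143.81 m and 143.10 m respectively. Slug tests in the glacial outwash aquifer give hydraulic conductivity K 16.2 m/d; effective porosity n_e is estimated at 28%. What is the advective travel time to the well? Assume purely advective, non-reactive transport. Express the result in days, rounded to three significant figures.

3500 days

Hydraulic gradient i = (143.81 − 143.10) / 324 = 0.71 / 324 = 0.002191
Darcy flux q = K·i = 16.2 × 0.002191 = 0.03550 m/d
Seepage velocity v = q / n = 0.03550 / 0.28 = 0.1268 m/d
t = L / v = 444 / 0.1268 = 3502 d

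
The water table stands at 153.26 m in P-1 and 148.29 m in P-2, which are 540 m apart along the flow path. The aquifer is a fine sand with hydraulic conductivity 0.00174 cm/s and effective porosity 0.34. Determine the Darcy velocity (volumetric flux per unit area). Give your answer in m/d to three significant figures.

0.0138 m/d

Hydraulic gradient i = (153.26 − 148.29) / 540 = 4.97 / 540 = 0.009204
K = 0.00174 cm/s × 864 = 1.503 m/d
q = Ki = 1.503 × 0.009204 = 0.01384 m/d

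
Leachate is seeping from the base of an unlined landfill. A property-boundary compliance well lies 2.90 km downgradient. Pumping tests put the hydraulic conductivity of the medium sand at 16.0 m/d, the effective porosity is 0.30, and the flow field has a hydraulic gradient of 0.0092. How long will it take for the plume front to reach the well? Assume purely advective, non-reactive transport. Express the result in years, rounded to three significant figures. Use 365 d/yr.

q = Ki = 16.0 × 0.0092 = 0.1472 m/d
Average linear velocity = 0.1472 / 0.30 = 0.4907 m/d
L = 2.90 km = 2900 m
t = L / v = 2900 / 0.4907 = 5910 d
   = 5910 / 365 = 16.2 yr

16.2 years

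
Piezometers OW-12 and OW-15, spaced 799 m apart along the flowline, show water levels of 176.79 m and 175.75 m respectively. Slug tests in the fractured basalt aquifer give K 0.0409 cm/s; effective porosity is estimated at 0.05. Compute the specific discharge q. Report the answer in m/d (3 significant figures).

0.0460 m/d

Hydraulic gradient i = (176.79 − 175.75) / 799 = 1.04 / 799 = 0.001302
K = 0.0409 cm/s × 864 = 35.34 m/d
Darcy flux q = K·i = 35.34 × 0.001302 = 0.04600 m/d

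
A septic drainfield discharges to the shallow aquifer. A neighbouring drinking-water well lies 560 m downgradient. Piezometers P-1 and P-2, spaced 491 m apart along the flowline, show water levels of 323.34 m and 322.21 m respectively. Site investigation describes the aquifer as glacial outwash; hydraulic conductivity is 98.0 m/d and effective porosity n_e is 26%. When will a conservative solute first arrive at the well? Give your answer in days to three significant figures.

Hydraulic gradient i = (323.34 − 322.21) / 491 = 1.13 / 491 = 0.002301
Darcy flux q = K·i = 98.0 × 0.002301 = 0.2255 m/d
v_s = q/n_e = 0.2255/0.26 = 0.8675 m/d
t = L / v = 560 / 0.8675 = 645.6 d

646 days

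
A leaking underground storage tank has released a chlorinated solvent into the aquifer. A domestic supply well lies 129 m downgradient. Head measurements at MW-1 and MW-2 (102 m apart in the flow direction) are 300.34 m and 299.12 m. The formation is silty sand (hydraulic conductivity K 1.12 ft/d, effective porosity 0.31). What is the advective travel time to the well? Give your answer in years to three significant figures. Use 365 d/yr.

26.8 years

Hydraulic gradient i = (300.34 − 299.12) / 102 = 1.22 / 102 = 0.01196
K = 1.12 ft/d × 0.3048 = 0.3414 m/d
Specific discharge q = 0.3414 × 0.01196 = 0.004083 m/d
v_s = q/n_e = 0.004083/0.31 = 0.01317 m/d
t = L / v = 129 / 0.01317 = 9794 d
   = 9794 / 365 = 26.8 yr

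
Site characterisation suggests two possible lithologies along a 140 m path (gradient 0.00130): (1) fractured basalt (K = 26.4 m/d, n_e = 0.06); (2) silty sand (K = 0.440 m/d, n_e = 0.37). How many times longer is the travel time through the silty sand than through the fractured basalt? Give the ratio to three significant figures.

Unit 1 (fractured basalt): v = 26.4×0.0013/0.06 = 0.5720 m/d, t = 140/0.5720 = 244.8 d
Unit 2 (silty sand): v = 0.440×0.0013/0.37 = 0.001546 m/d, t = 140/0.001546 = 90560 d
t(silty sand) / t(fractured basalt) = 90560/244.8 = 370

370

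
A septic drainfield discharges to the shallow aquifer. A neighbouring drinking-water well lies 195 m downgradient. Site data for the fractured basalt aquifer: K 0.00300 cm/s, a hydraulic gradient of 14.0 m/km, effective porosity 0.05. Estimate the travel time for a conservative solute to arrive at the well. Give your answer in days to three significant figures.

K = 0.00300 cm/s × 864 = 2.592 m/d
Darcy flux q = K·i = 2.592 × 0.014 = 0.03629 m/d
Average linear velocity = 0.03629 / 0.05 = 0.7258 m/d
t = L / v = 195 / 0.7258 = 268.7 d

269 days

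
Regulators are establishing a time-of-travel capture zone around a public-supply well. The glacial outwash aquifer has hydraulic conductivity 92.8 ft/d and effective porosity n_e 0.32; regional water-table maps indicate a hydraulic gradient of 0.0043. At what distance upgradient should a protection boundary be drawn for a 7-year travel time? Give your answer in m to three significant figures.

K = 92.8 ft/d × 0.3048 = 28.29 m/d
Darcy flux q = K·i = 28.29 × 0.0043 = 0.1216 m/d
Average linear velocity = 0.1216 / 0.32 = 0.3801 m/d
T = 7 yr × 365 = 2555 d
L = v × T = 0.3801 × 2555 = 971.1 m

971 m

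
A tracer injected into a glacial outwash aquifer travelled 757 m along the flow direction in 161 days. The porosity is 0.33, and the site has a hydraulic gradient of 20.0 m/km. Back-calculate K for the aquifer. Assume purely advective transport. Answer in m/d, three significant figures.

v = L / t = 757 / 161 = 4.702 m/d
K = v · n / i = 4.702 × 0.33 / 0.020 = 77.6 m/d

77.6 m/d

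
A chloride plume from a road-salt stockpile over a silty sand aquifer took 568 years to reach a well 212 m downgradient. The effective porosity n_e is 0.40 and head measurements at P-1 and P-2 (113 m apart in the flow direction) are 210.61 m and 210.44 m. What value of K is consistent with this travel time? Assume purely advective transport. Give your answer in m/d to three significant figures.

0.272 m/d

Hydraulic gradient i = (210.61 − 210.44) / 113 = 0.17 / 113 = 0.001504
t = 568 years = 207300 d
v = L / t = 212 / 207300 = 0.001023 m/d
K = v · n / i = 0.001023 × 0.40 / 0.001504 = 0.272 m/d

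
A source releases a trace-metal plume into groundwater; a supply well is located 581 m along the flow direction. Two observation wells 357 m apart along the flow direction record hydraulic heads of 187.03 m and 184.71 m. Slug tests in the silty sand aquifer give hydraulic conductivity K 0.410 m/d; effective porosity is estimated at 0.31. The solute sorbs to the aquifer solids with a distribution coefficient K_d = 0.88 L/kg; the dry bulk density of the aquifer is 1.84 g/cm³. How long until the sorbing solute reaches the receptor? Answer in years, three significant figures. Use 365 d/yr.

1150 years

Hydraulic gradient i = (187.03 − 184.71) / 357 = 2.32 / 357 = 0.006499
Darcy flux q = K·i = 0.410 × 0.006499 = 0.002664 m/d
Average linear velocity = 0.002664 / 0.31 = 0.008595 m/d
Retardation R = 1 + ρ_b·K_d/n = 1 + 1.84×0.88/0.31 = 6.223
Contaminant velocity v_c = v/R = 0.008595/6.223 = 0.001381 m/d
t = L/v_c = 581/0.001381 = 420700 d
   = 420700/365 = 1150 yr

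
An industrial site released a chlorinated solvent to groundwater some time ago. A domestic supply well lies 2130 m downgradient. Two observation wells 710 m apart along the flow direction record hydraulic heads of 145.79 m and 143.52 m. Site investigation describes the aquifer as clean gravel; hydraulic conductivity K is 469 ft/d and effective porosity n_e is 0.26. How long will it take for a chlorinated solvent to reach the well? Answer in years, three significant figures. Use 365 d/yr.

3.32 years

Hydraulic gradient i = (145.79 − 143.52) / 710 = 2.27 / 710 = 0.003197
K = 469 ft/d × 0.3048 = 143.0 m/d
Specific discharge q = 143.0 × 0.003197 = 0.4570 m/d
v_s = q/n_e = 0.4570/0.26 = 1.758 m/d
t = L / v = 2130 / 1.758 = 1212 d
   = 1212 / 365 = 3.32 yr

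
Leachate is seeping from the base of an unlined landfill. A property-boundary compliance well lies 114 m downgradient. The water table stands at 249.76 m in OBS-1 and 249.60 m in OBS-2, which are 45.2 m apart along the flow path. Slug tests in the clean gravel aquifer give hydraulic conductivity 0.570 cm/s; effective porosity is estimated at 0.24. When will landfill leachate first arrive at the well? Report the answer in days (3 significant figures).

Hydraulic gradient i = (249.76 − 249.60) / 45.2 = 0.16 / 45.2 = 0.003540
K = 0.570 cm/s × 864 = 492.5 m/d
q = Ki = 492.5 × 0.003540 = 1.743 m/d
v = Ki/n = 492.5·0.003540/0.24 = 7.264 m/d
t = L / v = 114 / 7.264 = 15.69 d

15.7 days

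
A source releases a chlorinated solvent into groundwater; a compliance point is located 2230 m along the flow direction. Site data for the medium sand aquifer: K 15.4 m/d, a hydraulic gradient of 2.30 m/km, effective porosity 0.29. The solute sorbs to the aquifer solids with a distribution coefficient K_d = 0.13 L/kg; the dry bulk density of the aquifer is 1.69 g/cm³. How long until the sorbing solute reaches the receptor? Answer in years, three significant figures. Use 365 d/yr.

87.9 years

Darcy flux q = K·i = 15.4 × 0.0023 = 0.03542 m/d
Average linear velocity = 0.03542 / 0.29 = 0.1221 m/d
Retardation R = 1 + ρ_b·K_d/n = 1 + 1.69×0.13/0.29 = 1.758
Contaminant velocity v_c = v/R = 0.1221/1.758 = 0.06949 m/d
t = L/v_c = 2230/0.06949 = 32090 d
   = 32090/365 = 87.9 yr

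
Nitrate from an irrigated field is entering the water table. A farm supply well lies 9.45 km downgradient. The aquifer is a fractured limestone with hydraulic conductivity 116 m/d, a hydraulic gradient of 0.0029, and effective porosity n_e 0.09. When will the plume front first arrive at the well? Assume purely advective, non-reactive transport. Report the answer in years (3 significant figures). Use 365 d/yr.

Darcy flux q = K·i = 116 × 0.0029 = 0.3364 m/d
v = Ki/n = 116·0.0029/0.09 = 3.738 m/d
L = 9.45 km = 9450 m
t = L / v = 9450 / 3.738 = 2528 d
   = 2528 / 365 = 6.93 yr

6.93 years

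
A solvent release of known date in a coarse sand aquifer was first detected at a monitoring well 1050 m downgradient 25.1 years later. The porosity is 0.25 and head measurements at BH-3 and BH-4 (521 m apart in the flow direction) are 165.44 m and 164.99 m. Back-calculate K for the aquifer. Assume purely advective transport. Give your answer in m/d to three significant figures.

33.2 m/d

Hydraulic gradient i = (165.44 − 164.99) / 521 = 0.45 / 521 = 8.637e-4
t = 25.1 years = 9162 d
v = L / t = 1050 / 9162 = 0.1146 m/d
K = v · n / i = 0.1146 × 0.25 / 8.637e-4 = 33.2 m/d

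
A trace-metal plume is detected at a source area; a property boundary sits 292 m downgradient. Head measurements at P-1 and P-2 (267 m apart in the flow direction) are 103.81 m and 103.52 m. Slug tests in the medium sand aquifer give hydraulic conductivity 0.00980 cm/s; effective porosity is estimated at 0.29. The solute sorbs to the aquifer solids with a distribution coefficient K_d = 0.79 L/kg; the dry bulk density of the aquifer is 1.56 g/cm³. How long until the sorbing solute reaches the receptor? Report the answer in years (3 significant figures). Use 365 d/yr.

Hydraulic gradient i = (103.81 − 103.52) / 267 = 0.29 / 267 = 0.001086
K = 0.00980 cm/s × 864 = 8.467 m/d
Specific discharge q = 8.467 × 0.001086 = 0.009197 m/d
v = Ki/n = 8.467·0.001086/0.29 = 0.03171 m/d
Retardation R = 1 + ρ_b·K_d/n = 1 + 1.56×0.79/0.29 = 5.250
Contaminant velocity v_c = v/R = 0.03171/5.250 = 0.006041 m/d
t = L/v_c = 292/0.006041 = 48340 d
   = 48340/365 = 132 yr

132 years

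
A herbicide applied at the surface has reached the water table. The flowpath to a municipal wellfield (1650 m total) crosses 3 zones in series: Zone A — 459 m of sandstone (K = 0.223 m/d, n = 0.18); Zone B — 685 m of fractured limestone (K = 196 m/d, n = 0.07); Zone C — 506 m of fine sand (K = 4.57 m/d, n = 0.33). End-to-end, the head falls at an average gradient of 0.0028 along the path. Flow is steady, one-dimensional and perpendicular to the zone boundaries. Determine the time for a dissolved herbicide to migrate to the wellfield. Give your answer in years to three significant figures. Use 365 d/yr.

For zones in series the flux q is common to all zones; the equivalent conductivity is the harmonic (thickness-weighted) mean, K_eq = L_total / Σ(L_j/K_j).
Σ(L/K) = 459/0.223 + 685/196 + 506/4.57 = 2058 + 3.495 + 110.7 = 2173 d
K_eq = L_total / Σ(L/K) = 1650 / 2173 = 0.7595 m/d
q = K_eq · i = 0.7595 × 0.0028 = 0.002127 m/d (same in every zone)
Zone A: v = q/n = 0.002127/0.18 = 0.01181 m/d → t_A = 459/0.01181 = 38850 d
Zone B: v = q/n = 0.002127/0.07 = 0.03038 m/d → t_B = 685/0.03038 = 22550 d
Zone C: v = q/n = 0.002127/0.33 = 0.006444 m/d → t_C = 506/0.006444 = 78520 d
Total t = 38850 + 22550 + 78520 = 139900 d
   = 139900 / 365 = 383 yr

383 years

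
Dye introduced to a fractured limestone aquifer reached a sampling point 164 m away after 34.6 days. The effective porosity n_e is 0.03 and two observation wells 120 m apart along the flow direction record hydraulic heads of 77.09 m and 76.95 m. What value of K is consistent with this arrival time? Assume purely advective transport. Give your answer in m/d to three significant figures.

Hydraulic gradient i = (77.09 − 76.95) / 120 = 0.14 / 120 = 0.001167
v = L / t = 164 / 34.6 = 4.740 m/d
K = v · n / i = 4.740 × 0.03 / 0.001167 = 122 m/d

122 m/d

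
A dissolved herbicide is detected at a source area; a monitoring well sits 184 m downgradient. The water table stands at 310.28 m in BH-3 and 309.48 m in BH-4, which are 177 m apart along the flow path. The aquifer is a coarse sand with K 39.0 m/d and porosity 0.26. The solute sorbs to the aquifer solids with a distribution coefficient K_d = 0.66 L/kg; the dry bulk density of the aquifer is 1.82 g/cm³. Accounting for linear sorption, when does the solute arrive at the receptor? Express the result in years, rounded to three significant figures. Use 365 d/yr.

Hydraulic gradient i = (310.28 − 309.48) / 177 = 0.80 / 177 = 0.004520
Specific discharge q = 39.0 × 0.004520 = 0.1763 m/d
v = Ki/n = 39.0·0.004520/0.26 = 0.6780 m/d
Retardation R = 1 + ρ_b·K_d/n = 1 + 1.82×0.66/0.26 = 5.620
Contaminant velocity v_c = v/R = 0.6780/5.620 = 0.1206 m/d
t = L/v_c = 184/0.1206 = 1525 d
   = 1525/365 = 4.18 yr

4.18 years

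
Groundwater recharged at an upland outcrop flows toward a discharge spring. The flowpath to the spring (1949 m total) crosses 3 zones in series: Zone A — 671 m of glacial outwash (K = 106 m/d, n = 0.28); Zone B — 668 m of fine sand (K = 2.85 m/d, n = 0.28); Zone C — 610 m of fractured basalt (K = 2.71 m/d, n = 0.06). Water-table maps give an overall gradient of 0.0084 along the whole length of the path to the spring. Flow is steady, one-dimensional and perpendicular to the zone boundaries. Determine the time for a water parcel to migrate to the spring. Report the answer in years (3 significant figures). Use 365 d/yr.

For zones in series the flux q is common to all zones; the equivalent conductivity is the harmonic (thickness-weighted) mean, K_eq = L_total / Σ(L_j/K_j).
Σ(L/K) = 671/106 + 668/2.85 + 610/2.71 = 6.330 + 234.4 + 225.1 = 465.8 d
K_eq = L_total / Σ(L/K) = 1949 / 465.8 = 4.184 m/d
q = K_eq · i = 4.184 × 0.0084 = 0.03515 m/d (same in every zone)
Zone A: v = q/n = 0.03515/0.28 = 0.1255 m/d → t_A = 671/0.1255 = 5346 d
Zone B: v = q/n = 0.03515/0.28 = 0.1255 m/d → t_B = 668/0.1255 = 5322 d
Zone C: v = q/n = 0.03515/0.06 = 0.5858 m/d → t_C = 610/0.5858 = 1041 d
Total t = 5346 + 5322 + 1041 = 11710 d
   = 11710 / 365 = 32.1 yr

32.1 years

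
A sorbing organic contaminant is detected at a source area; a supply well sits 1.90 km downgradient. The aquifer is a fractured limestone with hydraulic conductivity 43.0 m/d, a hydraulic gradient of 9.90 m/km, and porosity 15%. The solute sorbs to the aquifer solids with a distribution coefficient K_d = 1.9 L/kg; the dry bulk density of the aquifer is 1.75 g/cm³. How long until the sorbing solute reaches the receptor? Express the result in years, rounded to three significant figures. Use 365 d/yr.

42.5 years

q = Ki = 43.0 × 0.0099 = 0.4257 m/d
v = Ki/n = 43.0·0.0099/0.15 = 2.838 m/d
Retardation R = 1 + ρ_b·K_d/n = 1 + 1.75×1.9/0.15 = 23.17
Contaminant velocity v_c = v/R = 2.838/23.17 = 0.1225 m/d
L = 1.90 km = 1900 m
t = L/v_c = 1900/0.1225 = 15510 d
   = 15510/365 = 42.5 yr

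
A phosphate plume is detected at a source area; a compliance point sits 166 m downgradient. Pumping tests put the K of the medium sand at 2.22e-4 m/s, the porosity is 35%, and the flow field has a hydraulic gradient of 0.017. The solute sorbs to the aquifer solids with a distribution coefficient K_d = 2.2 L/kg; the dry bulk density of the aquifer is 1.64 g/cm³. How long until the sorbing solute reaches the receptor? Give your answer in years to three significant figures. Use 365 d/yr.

5.52 years

K = 2.22e-4 m/s × 86400 s/d = 19.18 m/d
Specific discharge q = 19.18 × 0.017 = 0.3261 m/d
Seepage velocity v = q / n = 0.3261 / 0.35 = 0.9316 m/d
Retardation R = 1 + ρ_b·K_d/n = 1 + 1.64×2.2/0.35 = 11.31
Contaminant velocity v_c = v/R = 0.9316/11.31 = 0.08238 m/d
t = L/v_c = 166/0.08238 = 2015 d
   = 2015/365 = 5.52 yr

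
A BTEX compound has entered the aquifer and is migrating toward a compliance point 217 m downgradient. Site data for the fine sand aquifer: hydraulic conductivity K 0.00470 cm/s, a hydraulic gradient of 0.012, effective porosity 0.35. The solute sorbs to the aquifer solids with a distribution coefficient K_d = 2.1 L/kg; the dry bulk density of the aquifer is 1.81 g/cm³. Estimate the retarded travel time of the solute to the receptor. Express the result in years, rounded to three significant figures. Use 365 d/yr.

K = 0.00470 cm/s × 864 = 4.061 m/d
q = Ki = 4.061 × 0.012 = 0.04873 m/d
Seepage velocity v = q / n = 0.04873 / 0.35 = 0.1392 m/d
Retardation R = 1 + ρ_b·K_d/n = 1 + 1.81×2.1/0.35 = 11.86
Contaminant velocity v_c = v/R = 0.1392/11.86 = 0.01174 m/d
t = L/v_c = 217/0.01174 = 18490 d
   = 18490/365 = 50.6 yr

50.6 years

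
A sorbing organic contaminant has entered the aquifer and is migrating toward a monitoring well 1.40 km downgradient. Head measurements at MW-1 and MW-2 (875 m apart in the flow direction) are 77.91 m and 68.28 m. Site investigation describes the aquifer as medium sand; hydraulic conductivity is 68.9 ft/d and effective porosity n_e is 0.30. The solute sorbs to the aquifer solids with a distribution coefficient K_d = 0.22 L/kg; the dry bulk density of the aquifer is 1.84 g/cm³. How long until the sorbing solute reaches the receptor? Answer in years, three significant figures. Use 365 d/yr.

Hydraulic gradient i = (77.91 − 68.28) / 875 = 9.63 / 875 = 0.01101
K = 68.9 ft/d × 0.3048 = 21.00 m/d
q = Ki = 21.00 × 0.01101 = 0.2311 m/d
Average linear velocity = 0.2311 / 0.30 = 0.7704 m/d
Retardation R = 1 + ρ_b·K_d/n = 1 + 1.84×0.22/0.30 = 2.349
Contaminant velocity v_c = v/R = 0.7704/2.349 = 0.3279 m/d
L = 1.40 km = 1400 m
t = L/v_c = 1400/0.3279 = 4269 d
   = 4269/365 = 11.7 yr

11.7 years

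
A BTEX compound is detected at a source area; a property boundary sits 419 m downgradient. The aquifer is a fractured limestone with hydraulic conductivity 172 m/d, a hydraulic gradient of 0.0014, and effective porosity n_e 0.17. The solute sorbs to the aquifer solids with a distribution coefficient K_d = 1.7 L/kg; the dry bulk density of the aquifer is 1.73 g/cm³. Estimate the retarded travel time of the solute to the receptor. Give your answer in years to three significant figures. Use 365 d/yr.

q = Ki = 172 × 0.0014 = 0.2408 m/d
v_s = q/n_e = 0.2408/0.17 = 1.416 m/d
Retardation R = 1 + ρ_b·K_d/n = 1 + 1.73×1.7/0.17 = 18.30
Contaminant velocity v_c = v/R = 1.416/18.30 = 0.07740 m/d
t = L/v_c = 419/0.07740 = 5413 d
   = 5413/365 = 14.8 yr

14.8 years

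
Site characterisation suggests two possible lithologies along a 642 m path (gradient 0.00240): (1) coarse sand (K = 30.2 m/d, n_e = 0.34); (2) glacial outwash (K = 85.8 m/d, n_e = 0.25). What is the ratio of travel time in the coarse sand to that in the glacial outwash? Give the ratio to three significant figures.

3.86

Unit 1 (coarse sand): v = 30.2×0.0024/0.34 = 0.2132 m/d, t = 642/0.2132 = 3012 d
Unit 2 (glacial outwash): v = 85.8×0.0024/0.25 = 0.8237 m/d, t = 642/0.8237 = 779.4 d
t(coarse sand) / t(glacial outwash) = 3012/779.4 = 3.86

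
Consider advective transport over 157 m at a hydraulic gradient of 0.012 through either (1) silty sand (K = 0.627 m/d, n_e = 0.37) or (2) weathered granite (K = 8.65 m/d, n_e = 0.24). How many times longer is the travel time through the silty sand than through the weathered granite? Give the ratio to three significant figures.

Unit 1 (silty sand): v = 0.627×0.012/0.37 = 0.02034 m/d, t = 157/0.02034 = 7721 d
Unit 2 (weathered granite): v = 8.65×0.012/0.24 = 0.4325 m/d, t = 157/0.4325 = 363.0 d
t(silty sand) / t(weathered granite) = 7721/363.0 = 21.3

21.3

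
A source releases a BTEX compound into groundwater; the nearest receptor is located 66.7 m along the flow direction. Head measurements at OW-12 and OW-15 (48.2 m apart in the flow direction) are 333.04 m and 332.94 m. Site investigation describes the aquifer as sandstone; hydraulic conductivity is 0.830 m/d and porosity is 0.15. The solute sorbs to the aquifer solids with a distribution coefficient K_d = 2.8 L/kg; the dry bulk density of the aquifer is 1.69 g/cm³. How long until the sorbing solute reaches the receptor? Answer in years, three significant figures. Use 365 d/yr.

518 years

Hydraulic gradient i = (333.04 − 332.94) / 48.2 = 0.10 / 48.2 = 0.002075
q = Ki = 0.830 × 0.002075 = 0.001722 m/d
v = Ki/n = 0.830·0.002075/0.15 = 0.01148 m/d
Retardation R = 1 + ρ_b·K_d/n = 1 + 1.69×2.8/0.15 = 32.55
Contaminant velocity v_c = v/R = 0.01148/32.55 = 3.527e-4 m/d
t = L/v_c = 66.7/3.527e-4 = 189100 d
   = 189100/365 = 518 yr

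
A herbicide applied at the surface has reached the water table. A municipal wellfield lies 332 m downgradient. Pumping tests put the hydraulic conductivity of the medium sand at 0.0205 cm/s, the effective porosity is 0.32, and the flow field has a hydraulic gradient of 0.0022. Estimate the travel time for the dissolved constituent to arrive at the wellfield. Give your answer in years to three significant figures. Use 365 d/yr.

K = 0.0205 cm/s × 864 = 17.71 m/d
Darcy flux q = K·i = 17.71 × 0.0022 = 0.03897 m/d
Seepage velocity v = q / n = 0.03897 / 0.32 = 0.1218 m/d
t = L / v = 332 / 0.1218 = 2726 d
   = 2726 / 365 = 7.47 yr

7.47 years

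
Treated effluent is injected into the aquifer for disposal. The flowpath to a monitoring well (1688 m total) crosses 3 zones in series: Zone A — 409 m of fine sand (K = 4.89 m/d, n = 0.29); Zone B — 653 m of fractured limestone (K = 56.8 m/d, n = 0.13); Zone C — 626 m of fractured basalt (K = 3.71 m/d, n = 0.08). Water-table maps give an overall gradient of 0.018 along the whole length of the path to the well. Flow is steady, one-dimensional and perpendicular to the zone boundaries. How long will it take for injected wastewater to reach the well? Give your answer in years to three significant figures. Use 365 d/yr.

6.03 years

Continuity: the same q passes through each zone, so ΔH = q·Σ(L_j/K_j) — the zones act as resistances in series.
Σ(L/K) = 409/4.89 + 653/56.8 + 626/3.71 = 83.64 + 11.50 + 168.7 = 263.9 d
K_eq = L_total / Σ(L/K) = 1688 / 263.9 = 6.397 m/d
q = K_eq · i = 6.397 × 0.018 = 0.1151 m/d (same in every zone)
Zone A: v = q/n = 0.1151/0.29 = 0.3971 m/d → t_A = 409/0.3971 = 1030 d
Zone B: v = q/n = 0.1151/0.13 = 0.8858 m/d → t_B = 653/0.8858 = 737.2 d
Zone C: v = q/n = 0.1151/0.08 = 1.439 m/d → t_C = 626/1.439 = 434.9 d
Total t = 1030 + 737.2 + 434.9 = 2202 d
   = 2202 / 365 = 6.03 yr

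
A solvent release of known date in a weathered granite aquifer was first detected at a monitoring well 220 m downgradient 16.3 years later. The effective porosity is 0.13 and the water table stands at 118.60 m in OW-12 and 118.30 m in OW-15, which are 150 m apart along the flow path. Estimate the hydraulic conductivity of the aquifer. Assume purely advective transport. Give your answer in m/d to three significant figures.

Hydraulic gradient i = (118.60 − 118.30) / 150 = 0.30 / 150 = 0.002000
t = 16.3 years = 5950 d
v = L / t = 220 / 5950 = 0.03698 m/d
K = v · n / i = 0.03698 × 0.13 / 0.002000 = 2.40 m/d

2.40 m/d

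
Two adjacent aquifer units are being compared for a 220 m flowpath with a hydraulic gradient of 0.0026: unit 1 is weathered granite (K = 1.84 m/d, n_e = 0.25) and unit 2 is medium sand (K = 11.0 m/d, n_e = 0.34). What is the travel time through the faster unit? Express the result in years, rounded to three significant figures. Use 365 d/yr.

Unit 1 (weathered granite): v = 1.84×0.0026/0.25 = 0.01914 m/d, t = 220/0.01914 = 11500 d
Unit 2 (medium sand): v = 11.0×0.0026/0.34 = 0.08412 m/d, t = 220/0.08412 = 2615 d
Faster: 2615 d / 365 = 7.17 yr

7.17 years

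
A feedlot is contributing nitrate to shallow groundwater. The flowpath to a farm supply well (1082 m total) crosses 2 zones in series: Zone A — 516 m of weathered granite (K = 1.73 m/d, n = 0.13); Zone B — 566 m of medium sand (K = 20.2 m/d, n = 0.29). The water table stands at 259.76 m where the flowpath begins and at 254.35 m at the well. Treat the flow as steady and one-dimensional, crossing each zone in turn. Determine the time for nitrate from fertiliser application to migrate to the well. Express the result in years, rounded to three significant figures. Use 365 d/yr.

38.2 years

Total head drop ΔH = 259.76 − 254.35 = 5.41 m
Steady 1-D flow in series ⇒ the Darcy flux q is identical in every zone and the zone head losses add (resistances L/K in series).
Σ(L/K) = 516/1.73 + 566/20.2 = 298.3 + 28.02 = 326.3 d
q = ΔH / Σ(L/K) = 5.41 / 326.3 = 0.01658 m/d (same in every zone)
Zone A: v = q/n = 0.01658/0.13 = 0.1275 m/d → t_A = 516/0.1275 = 4046 d
Zone B: v = q/n = 0.01658/0.29 = 0.05717 m/d → t_B = 566/0.05717 = 9900 d
Total t = 4046 + 9900 = 13950 d
   = 13950 / 365 = 38.2 yr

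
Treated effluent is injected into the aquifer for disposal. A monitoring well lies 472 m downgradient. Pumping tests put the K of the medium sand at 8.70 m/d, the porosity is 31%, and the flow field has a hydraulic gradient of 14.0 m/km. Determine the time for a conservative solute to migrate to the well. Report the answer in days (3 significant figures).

Specific discharge q = 8.70 × 0.014 = 0.1218 m/d
Average linear velocity = 0.1218 / 0.31 = 0.3929 m/d
t = L / v = 472 / 0.3929 = 1201 d

1200 days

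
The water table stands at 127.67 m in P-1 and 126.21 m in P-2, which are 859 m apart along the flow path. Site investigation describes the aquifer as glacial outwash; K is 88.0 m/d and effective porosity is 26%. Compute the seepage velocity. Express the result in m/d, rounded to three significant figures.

Hydraulic gradient i = (127.67 − 126.21) / 859 = 1.46 / 859 = 0.001700
q = Ki = 88.0 × 0.001700 = 0.1496 m/d
v = Ki/n = 88.0·0.001700/0.26 = 0.5753 m/d

0.575 m/d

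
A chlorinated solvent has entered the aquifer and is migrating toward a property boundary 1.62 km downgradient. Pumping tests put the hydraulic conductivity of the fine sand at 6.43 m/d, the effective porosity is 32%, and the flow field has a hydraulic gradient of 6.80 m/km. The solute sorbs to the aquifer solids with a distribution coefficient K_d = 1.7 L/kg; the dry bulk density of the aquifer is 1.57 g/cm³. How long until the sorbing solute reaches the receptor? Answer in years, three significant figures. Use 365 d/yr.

303 years

Specific discharge q = 6.43 × 0.0068 = 0.04372 m/d
Seepage velocity v = q / n = 0.04372 / 0.32 = 0.1366 m/d
Retardation R = 1 + ρ_b·K_d/n = 1 + 1.57×1.7/0.32 = 9.341
Contaminant velocity v_c = v/R = 0.1366/9.341 = 0.01463 m/d
L = 1.62 km = 1620 m
t = L/v_c = 1620/0.01463 = 110700 d
   = 110700/365 = 303 yr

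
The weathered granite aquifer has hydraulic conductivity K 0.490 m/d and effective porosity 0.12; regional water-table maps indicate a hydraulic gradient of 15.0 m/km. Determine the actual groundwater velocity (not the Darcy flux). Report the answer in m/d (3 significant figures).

0.0613 m/d

Specific discharge q = 0.490 × 0.015 = 0.007350 m/d
v_s = q/n_e = 0.007350/0.12 = 0.06125 m/d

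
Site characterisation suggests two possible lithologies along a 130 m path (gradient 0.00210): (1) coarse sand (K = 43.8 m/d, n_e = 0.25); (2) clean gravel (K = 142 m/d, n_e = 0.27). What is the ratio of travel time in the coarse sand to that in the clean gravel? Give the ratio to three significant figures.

3.00

Unit 1 (coarse sand): v = 43.8×0.0021/0.25 = 0.3679 m/d, t = 130/0.3679 = 353.3 d
Unit 2 (clean gravel): v = 142×0.0021/0.27 = 1.104 m/d, t = 130/1.104 = 117.7 d
t(coarse sand) / t(clean gravel) = 353.3/117.7 = 3.00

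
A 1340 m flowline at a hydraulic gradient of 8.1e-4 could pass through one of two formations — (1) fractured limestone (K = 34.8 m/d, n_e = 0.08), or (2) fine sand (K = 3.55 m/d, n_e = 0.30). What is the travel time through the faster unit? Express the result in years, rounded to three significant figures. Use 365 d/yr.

Unit 1 (fractured limestone): v = 34.8×8.1e-4/0.08 = 0.3523 m/d, t = 1340/0.3523 = 3803 d
Unit 2 (fine sand): v = 3.55×8.1e-4/0.30 = 0.009585 m/d, t = 1340/0.009585 = 139800 d
Faster: 3803 d / 365 = 10.4 yr

10.4 years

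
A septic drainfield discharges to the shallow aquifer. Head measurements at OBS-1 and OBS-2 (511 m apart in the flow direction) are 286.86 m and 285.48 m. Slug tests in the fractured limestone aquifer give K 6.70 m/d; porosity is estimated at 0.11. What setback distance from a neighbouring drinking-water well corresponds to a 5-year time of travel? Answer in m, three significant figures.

300 m

Hydraulic gradient i = (286.86 − 285.48) / 511 = 1.38 / 511 = 0.002701
q = Ki = 6.70 × 0.002701 = 0.01809 m/d
v_s = q/n_e = 0.01809/0.11 = 0.1645 m/d
T = 5 yr × 365 = 1825 d
L = v × T = 0.1645 × 1825 = 300.2 m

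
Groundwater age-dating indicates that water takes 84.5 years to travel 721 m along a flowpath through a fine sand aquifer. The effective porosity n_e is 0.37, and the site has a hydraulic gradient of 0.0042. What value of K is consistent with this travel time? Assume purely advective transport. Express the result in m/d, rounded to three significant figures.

2.06 m/d

t = 84.5 years = 30840 d
v = L / t = 721 / 30840 = 0.02338 m/d
K = v · n / i = 0.02338 × 0.37 / 0.0042 = 2.06 m/d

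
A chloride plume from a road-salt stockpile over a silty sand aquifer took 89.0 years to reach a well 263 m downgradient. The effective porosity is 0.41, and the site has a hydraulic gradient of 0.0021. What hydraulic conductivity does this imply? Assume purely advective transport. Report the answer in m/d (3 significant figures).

1.58 m/d

t = 89.0 years = 32490 d
v = L / t = 263 / 32490 = 0.008096 m/d
K = v · n / i = 0.008096 × 0.41 / 0.0021 = 1.58 m/d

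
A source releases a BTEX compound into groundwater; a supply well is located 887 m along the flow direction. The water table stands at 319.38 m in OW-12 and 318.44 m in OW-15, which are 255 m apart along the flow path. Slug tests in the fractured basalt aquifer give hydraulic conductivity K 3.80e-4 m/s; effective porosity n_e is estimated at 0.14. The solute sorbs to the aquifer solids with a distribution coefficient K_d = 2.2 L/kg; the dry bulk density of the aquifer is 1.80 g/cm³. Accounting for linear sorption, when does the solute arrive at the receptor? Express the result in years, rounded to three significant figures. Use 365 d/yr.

Hydraulic gradient i = (319.38 − 318.44) / 255 = 0.94 / 255 = 0.003686
K = 3.80e-4 m/s × 86400 s/d = 32.83 m/d
q = Ki = 32.83 × 0.003686 = 0.1210 m/d
Average linear velocity = 0.1210 / 0.14 = 0.8645 m/d
Retardation R = 1 + ρ_b·K_d/n = 1 + 1.80×2.2/0.14 = 29.29
Contaminant velocity v_c = v/R = 0.8645/29.29 = 0.02952 m/d
t = L/v_c = 887/0.02952 = 30050 d
   = 30050/365 = 82.3 yr

82.3 years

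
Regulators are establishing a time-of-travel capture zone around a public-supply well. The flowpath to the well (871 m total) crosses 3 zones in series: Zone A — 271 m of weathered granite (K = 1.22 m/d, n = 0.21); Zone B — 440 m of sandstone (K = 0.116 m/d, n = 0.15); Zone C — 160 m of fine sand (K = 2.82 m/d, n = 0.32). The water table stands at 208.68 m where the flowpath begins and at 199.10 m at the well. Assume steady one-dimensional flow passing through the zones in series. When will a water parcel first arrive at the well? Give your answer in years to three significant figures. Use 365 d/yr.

Total head drop ΔH = 208.68 − 199.10 = 9.58 m
Continuity: the same q passes through each zone, so ΔH = q·Σ(L_j/K_j) — the zones act as resistances in series.
Σ(L/K) = 271/1.22 + 440/0.116 + 160/2.82 = 222.1 + 3793 + 56.74 = 4072 d
q = ΔH / Σ(L/K) = 9.58 / 4072 = 0.002353 m/d (same in every zone)
Zone A: v = q/n = 0.002353/0.21 = 0.01120 m/d → t_A = 271/0.01120 = 24190 d
Zone B: v = q/n = 0.002353/0.15 = 0.01568 m/d → t_B = 440/0.01568 = 28050 d
Zone C: v = q/n = 0.002353/0.32 = 0.007352 m/d → t_C = 160/0.007352 = 21760 d
Total t = 24190 + 28050 + 21760 = 74010 d
   = 74010 / 365 = 203 yr

203 years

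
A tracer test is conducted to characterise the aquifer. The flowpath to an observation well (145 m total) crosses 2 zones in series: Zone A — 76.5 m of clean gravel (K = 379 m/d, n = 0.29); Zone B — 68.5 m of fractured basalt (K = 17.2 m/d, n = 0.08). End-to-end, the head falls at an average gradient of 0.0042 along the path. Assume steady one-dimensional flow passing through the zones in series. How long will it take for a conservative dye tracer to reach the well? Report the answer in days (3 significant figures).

For zones in series the flux q is common to all zones; the equivalent conductivity is the harmonic (thickness-weighted) mean, K_eq = L_total / Σ(L_j/K_j).
Σ(L/K) = 76.5/379 + 68.5/17.2 = 0.2018 + 3.983 = 4.184 d
K_eq = L_total / Σ(L/K) = 145 / 4.184 = 34.65 m/d
q = K_eq · i = 34.65 × 0.0042 = 0.1455 m/d (same in every zone)
Zone A: v = q/n = 0.1455/0.29 = 0.5019 m/d → t_A = 76.5/0.5019 = 152.4 d
Zone B: v = q/n = 0.1455/0.08 = 1.819 m/d → t_B = 68.5/1.819 = 37.65 d
Total t = 152.4 + 37.65 = 190.1 d

190 days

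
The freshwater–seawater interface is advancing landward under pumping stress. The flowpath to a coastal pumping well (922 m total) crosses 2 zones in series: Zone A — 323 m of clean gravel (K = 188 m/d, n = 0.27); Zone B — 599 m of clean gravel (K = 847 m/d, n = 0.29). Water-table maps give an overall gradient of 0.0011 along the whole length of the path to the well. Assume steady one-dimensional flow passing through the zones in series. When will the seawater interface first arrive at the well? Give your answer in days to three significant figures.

624 days

For zones in series the flux q is common to all zones; the equivalent conductivity is the harmonic (thickness-weighted) mean, K_eq = L_total / Σ(L_j/K_j).
Σ(L/K) = 323/188 + 599/847 = 1.718 + 0.7072 = 2.425 d
K_eq = L_total / Σ(L/K) = 922 / 2.425 = 380.2 m/d
q = K_eq · i = 380.2 × 0.0011 = 0.4182 m/d (same in every zone)
Zone A: v = q/n = 0.4182/0.27 = 1.549 m/d → t_A = 323/1.549 = 208.5 d
Zone B: v = q/n = 0.4182/0.29 = 1.442 m/d → t_B = 599/1.442 = 415.4 d
Total t = 208.5 + 415.4 = 623.9 d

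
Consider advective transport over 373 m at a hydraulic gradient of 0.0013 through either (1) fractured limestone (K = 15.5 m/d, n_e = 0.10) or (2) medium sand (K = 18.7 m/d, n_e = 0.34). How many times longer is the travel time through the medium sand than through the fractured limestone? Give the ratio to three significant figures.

2.82

Unit 1 (fractured limestone): v = 15.5×0.0013/0.10 = 0.2015 m/d, t = 373/0.2015 = 1851 d
Unit 2 (medium sand): v = 18.7×0.0013/0.34 = 0.07150 m/d, t = 373/0.07150 = 5217 d
t(medium sand) / t(fractured limestone) = 5217/1851 = 2.82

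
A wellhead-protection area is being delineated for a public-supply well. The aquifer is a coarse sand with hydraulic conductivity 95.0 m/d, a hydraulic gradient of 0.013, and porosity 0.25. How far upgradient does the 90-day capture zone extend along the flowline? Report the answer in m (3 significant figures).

Darcy flux q = K·i = 95.0 × 0.013 = 1.235 m/d
Average linear velocity = 1.235 / 0.25 = 4.940 m/d
L = v × T = 4.940 × 90 = 444.6 m

445 m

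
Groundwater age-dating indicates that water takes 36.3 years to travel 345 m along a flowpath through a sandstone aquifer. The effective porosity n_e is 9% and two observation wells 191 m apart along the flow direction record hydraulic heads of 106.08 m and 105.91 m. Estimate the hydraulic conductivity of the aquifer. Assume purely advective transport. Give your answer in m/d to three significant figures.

2.63 m/d

Hydraulic gradient i = (106.08 − 105.91) / 191 = 0.17 / 191 = 8.901e-4
t = 36.3 years = 13250 d
v = L / t = 345 / 13250 = 0.02604 m/d
K = v · n / i = 0.02604 × 0.09 / 8.901e-4 = 2.63 m/d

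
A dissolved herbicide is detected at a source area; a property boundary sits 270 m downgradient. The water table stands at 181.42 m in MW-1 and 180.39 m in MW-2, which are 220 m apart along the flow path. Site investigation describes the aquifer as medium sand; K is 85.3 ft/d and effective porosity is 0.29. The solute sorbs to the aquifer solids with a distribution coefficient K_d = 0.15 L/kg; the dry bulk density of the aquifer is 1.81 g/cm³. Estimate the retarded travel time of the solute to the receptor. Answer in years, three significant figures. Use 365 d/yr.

Hydraulic gradient i = (181.42 − 180.39) / 220 = 1.03 / 220 = 0.004682
K = 85.3 ft/d × 0.3048 = 26.00 m/d
Darcy flux q = K·i = 26.00 × 0.004682 = 0.1217 m/d
v_s = q/n_e = 0.1217/0.29 = 0.4197 m/d
Retardation R = 1 + ρ_b·K_d/n = 1 + 1.81×0.15/0.29 = 1.936
Contaminant velocity v_c = v/R = 0.4197/1.936 = 0.2168 m/d
t = L/v_c = 270/0.2168 = 1245 d
   = 1245/365 = 3.41 yr

3.41 years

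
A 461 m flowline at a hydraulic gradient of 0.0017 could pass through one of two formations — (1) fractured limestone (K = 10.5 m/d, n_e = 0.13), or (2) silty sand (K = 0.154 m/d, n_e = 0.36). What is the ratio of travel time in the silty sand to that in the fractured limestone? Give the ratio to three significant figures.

Unit 1 (fractured limestone): v = 10.5×0.0017/0.13 = 0.1373 m/d, t = 461/0.1373 = 3357 d
Unit 2 (silty sand): v = 0.154×0.0017/0.36 = 7.272e-4 m/d, t = 461/7.272e-4 = 633900 d
t(silty sand) / t(fractured limestone) = 633900/3357 = 189

189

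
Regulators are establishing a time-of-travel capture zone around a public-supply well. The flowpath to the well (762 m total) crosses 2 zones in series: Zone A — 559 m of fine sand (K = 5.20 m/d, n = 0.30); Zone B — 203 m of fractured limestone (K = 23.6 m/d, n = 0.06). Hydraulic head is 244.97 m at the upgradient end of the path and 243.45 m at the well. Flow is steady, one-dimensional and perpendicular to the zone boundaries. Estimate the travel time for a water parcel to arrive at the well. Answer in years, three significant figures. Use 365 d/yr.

37.6 years

Total head drop ΔH = 244.97 − 243.45 = 1.52 m
Continuity: the same q passes through each zone, so ΔH = q·Σ(L_j/K_j) — the zones act as resistances in series.
Σ(L/K) = 559/5.20 + 203/23.6 = 107.5 + 8.602 = 116.1 d
q = ΔH / Σ(L/K) = 1.52 / 116.1 = 0.01309 m/d (same in every zone)
Zone A: v = q/n = 0.01309/0.30 = 0.04364 m/d → t_A = 559/0.04364 = 12810 d
Zone B: v = q/n = 0.01309/0.06 = 0.2182 m/d → t_B = 203/0.2182 = 930.3 d
Total t = 12810 + 930.3 = 13740 d
   = 13740 / 365 = 37.6 yr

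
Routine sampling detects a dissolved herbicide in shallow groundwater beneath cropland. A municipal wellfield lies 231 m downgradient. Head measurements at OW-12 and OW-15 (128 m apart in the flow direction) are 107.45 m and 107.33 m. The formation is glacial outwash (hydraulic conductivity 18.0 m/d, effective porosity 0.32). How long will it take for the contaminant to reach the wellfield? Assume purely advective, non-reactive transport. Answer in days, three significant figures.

Hydraulic gradient i = (107.45 − 107.33) / 128 = 0.12 / 128 = 9.375e-4
q = Ki = 18.0 × 9.375e-4 = 0.01688 m/d
Seepage velocity v = q / n = 0.01688 / 0.32 = 0.05273 m/d
t = L / v = 231 / 0.05273 = 4380 d

4380 days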